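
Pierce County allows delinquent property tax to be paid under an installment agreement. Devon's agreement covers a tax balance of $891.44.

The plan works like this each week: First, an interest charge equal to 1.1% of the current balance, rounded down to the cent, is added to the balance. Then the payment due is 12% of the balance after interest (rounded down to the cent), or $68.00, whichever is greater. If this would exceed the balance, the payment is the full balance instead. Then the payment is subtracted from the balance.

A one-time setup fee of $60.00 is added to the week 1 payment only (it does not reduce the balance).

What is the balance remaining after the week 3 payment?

Week 1: $891.44 +$9.80 interest = $901.24; pay $108.14 (+ $60.00 fee) → $793.10
Week 2: $793.10 +$8.72 interest = $801.82; pay $96.21 → $705.61
Week 3: $705.61 +$7.76 interest = $713.37; pay $85.60 → $627.77

$627.77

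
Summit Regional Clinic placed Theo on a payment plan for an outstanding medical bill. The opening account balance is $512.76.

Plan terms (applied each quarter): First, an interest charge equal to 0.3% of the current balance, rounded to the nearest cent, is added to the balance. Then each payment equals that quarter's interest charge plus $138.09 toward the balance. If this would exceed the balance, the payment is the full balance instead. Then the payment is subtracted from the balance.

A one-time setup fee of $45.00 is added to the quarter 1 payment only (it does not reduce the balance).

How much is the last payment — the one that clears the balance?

$98.79

# | Opening | Interest | Payment | Fee | End bal
1 | $512.76 | $1.54 | $139.63 | $45.00 | $374.67
2 | $374.67 | $1.12 | $139.21 | — | $236.58
3 | $236.58 | $0.71 | $138.80 | — | $98.49
4 | $98.49 | $0.30 | $98.79 | — | $0.00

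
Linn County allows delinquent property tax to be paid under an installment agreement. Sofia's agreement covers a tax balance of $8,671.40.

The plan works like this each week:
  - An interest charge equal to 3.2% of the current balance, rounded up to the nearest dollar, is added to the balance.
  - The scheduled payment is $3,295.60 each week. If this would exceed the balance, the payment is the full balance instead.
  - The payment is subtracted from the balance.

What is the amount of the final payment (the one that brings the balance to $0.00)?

$2,621.20

Week 1: opening $8,671.40; interest $278.00 → $8,949.40; payment $3,295.60; balance $5,653.80
Week 2: opening $5,653.80; interest $181.00 → $5,834.80; payment $3,295.60; balance $2,539.20
Week 3: opening $2,539.20; interest $82.00 → $2,621.20; payment $2,621.20; balance $0.00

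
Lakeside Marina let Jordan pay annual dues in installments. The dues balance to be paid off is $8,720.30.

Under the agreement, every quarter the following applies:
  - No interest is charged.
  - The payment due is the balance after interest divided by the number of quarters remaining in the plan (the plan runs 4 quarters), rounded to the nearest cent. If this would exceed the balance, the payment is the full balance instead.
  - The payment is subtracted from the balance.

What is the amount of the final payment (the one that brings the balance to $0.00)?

Quarter 1: $8,720.30 − $2,180.08 → $6,540.22
Quarter 2: $6,540.22 − $2,180.07 → $4,360.15
Quarter 3: $4,360.15 − $2,180.08 → $2,180.07
Quarter 4: $2,180.07 − $2,180.07 → $0.00

$2,180.07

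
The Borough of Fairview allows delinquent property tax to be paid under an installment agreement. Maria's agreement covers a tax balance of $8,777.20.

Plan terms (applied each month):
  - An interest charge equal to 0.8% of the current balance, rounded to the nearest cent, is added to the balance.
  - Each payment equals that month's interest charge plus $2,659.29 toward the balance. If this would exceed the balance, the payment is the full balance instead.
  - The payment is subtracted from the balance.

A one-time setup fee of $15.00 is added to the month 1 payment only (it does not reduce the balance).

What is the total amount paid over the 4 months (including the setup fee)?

$8,945.42

# | Opening | Interest | Payment | Fee | End bal
1 | $8,777.20 | $70.22 | $2,729.51 | $15.00 | $6,117.91
2 | $6,117.91 | $48.94 | $2,708.23 | — | $3,458.62
3 | $3,458.62 | $27.67 | $2,686.96 | — | $799.33
4 | $799.33 | $6.39 | $805.72 | — | $0.00
Total paid: $8,945.42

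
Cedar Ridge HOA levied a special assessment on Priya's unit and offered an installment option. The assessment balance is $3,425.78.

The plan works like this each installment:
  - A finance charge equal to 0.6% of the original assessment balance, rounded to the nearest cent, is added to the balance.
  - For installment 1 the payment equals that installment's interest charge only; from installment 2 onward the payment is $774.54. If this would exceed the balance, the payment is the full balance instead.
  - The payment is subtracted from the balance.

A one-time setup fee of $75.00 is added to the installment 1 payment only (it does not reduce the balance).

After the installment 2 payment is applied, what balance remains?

$2,671.79

Installment 1: $3,425.78 +$20.55 interest = $3,446.33; pay $20.55 (+ $75.00 fee) → $3,425.78
Installment 2: $3,425.78 +$20.55 interest = $3,446.33; pay $774.54 → $2,671.79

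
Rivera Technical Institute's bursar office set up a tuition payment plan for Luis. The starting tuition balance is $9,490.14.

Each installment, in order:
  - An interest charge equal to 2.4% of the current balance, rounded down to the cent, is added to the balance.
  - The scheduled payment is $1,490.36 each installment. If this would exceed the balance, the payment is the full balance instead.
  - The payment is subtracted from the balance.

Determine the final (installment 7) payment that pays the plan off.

Installment 1: opening $9,490.14; interest $227.76 → $9,717.90; payment $1,490.36; balance $8,227.54
Installment 2: opening $8,227.54; interest $197.46 → $8,425.00; payment $1,490.36; balance $6,934.64
Installment 3: opening $6,934.64; interest $166.43 → $7,101.07; payment $1,490.36; balance $5,610.71
Installment 4: opening $5,610.71; interest $134.65 → $5,745.36; payment $1,490.36; balance $4,255.00
Installment 5: opening $4,255.00; interest $102.12 → $4,357.12; payment $1,490.36; balance $2,866.76
Installment 6: opening $2,866.76; interest $68.80 → $2,935.56; payment $1,490.36; balance $1,445.20
Installment 7: opening $1,445.20; interest $34.68 → $1,479.88; payment $1,479.88; balance $0.00

$1,479.88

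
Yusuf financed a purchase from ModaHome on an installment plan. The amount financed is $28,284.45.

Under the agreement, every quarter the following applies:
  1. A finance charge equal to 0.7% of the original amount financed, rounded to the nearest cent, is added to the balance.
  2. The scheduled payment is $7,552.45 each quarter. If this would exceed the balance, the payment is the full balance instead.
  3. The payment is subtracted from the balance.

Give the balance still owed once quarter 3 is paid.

$6,221.07

Quarter 1: opening $28,284.45; interest $197.99 → $28,482.44; payment $7,552.45; balance $20,929.99
Quarter 2: opening $20,929.99; interest $197.99 → $21,127.98; payment $7,552.45; balance $13,575.53
Quarter 3: opening $13,575.53; interest $197.99 → $13,773.52; payment $7,552.45; balance $6,221.07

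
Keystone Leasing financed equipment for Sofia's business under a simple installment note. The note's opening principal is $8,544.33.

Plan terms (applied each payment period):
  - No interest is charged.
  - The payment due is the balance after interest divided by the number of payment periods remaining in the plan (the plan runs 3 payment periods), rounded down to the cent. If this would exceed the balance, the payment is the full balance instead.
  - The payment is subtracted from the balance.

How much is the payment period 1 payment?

Payment period 1: $8,544.33 − $2,848.11 → $5,696.22

$2,848.11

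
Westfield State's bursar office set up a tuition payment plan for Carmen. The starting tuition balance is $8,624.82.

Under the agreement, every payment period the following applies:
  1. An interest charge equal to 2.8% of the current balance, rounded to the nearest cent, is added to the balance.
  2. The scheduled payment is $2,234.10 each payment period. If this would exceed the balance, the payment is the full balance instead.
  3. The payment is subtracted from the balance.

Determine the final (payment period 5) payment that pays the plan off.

$322.12

Payment period 1: $8,624.82 +$241.49 interest = $8,866.31; pay $2,234.10 → $6,632.21
Payment period 2: $6,632.21 +$185.70 interest = $6,817.91; pay $2,234.10 → $4,583.81
Payment period 3: $4,583.81 +$128.35 interest = $4,712.16; pay $2,234.10 → $2,478.06
Payment period 4: $2,478.06 +$69.39 interest = $2,547.45; pay $2,234.10 → $313.35
Payment period 5: $313.35 +$8.77 interest = $322.12; pay $322.12 → $0.00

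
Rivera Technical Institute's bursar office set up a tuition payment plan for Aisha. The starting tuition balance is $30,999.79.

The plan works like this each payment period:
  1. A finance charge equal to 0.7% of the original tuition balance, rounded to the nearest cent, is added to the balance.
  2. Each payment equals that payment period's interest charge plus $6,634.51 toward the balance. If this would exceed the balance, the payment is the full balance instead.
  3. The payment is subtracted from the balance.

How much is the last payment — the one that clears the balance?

$4,678.75

Payment period 1: $30,999.79 +$217.00 interest = $31,216.79; pay $6,851.51 → $24,365.28
Payment period 2: $24,365.28 +$217.00 interest = $24,582.28; pay $6,851.51 → $17,730.77
Payment period 3: $17,730.77 +$217.00 interest = $17,947.77; pay $6,851.51 → $11,096.26
Payment period 4: $11,096.26 +$217.00 interest = $11,313.26; pay $6,851.51 → $4,461.75
Payment period 5: $4,461.75 +$217.00 interest = $4,678.75; pay $4,678.75 → $0.00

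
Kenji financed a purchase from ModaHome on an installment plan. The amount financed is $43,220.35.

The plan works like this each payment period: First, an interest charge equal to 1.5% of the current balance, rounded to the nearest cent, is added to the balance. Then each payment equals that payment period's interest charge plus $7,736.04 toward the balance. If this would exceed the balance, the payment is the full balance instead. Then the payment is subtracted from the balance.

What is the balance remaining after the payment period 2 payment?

$27,748.27

Payment period 1: $43,220.35 +$648.31 interest = $43,868.66; pay $8,384.35 → $35,484.31
Payment period 2: $35,484.31 +$532.26 interest = $36,016.57; pay $8,268.30 → $27,748.27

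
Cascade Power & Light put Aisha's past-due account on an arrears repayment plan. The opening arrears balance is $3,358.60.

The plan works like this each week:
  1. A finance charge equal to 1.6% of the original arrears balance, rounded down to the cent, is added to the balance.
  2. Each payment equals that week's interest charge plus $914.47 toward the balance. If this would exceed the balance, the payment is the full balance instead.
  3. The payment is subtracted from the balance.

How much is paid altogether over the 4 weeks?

Week 1: opening $3,358.60; interest $53.73 → $3,412.33; payment $968.20; balance $2,444.13
Week 2: opening $2,444.13; interest $53.73 → $2,497.86; payment $968.20; balance $1,529.66
Week 3: opening $1,529.66; interest $53.73 → $1,583.39; payment $968.20; balance $615.19
Week 4: opening $615.19; interest $53.73 → $668.92; payment $668.92; balance $0.00
Total paid: $3,573.52

$3,573.52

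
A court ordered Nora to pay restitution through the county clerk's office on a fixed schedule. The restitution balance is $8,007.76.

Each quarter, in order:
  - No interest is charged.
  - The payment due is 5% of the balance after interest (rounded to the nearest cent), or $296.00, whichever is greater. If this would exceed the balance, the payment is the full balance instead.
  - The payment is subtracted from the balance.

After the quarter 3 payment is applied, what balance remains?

$6,865.65

# | Opening | Payment | End bal
1 | $8,007.76 | $400.39 | $7,607.37
2 | $7,607.37 | $380.37 | $7,227.00
3 | $7,227.00 | $361.35 | $6,865.65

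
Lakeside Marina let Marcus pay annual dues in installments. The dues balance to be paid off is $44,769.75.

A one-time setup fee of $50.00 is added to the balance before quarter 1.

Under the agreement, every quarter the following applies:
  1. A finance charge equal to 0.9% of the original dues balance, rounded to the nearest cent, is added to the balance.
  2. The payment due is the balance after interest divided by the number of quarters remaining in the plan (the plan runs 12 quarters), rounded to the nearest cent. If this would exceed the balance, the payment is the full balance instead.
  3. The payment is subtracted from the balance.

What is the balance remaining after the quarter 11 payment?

$4,582.42

Quarter 1: opening $44,819.75; interest $402.93 → $45,222.68; payment $3,768.56; balance $41,454.12
Quarter 2: opening $41,454.12; interest $402.93 → $41,857.05; payment $3,805.19; balance $38,051.86
Quarter 3: opening $38,051.86; interest $402.93 → $38,454.79; payment $3,845.48; balance $34,609.31
Quarter 4: opening $34,609.31; interest $402.93 → $35,012.24; payment $3,890.25; balance $31,121.99
Quarter 5: opening $31,121.99; interest $402.93 → $31,524.92; payment $3,940.62; balance $27,584.30
Quarter 6: opening $27,584.30; interest $402.93 → $27,987.23; payment $3,998.18; balance $23,989.05
Quarter 7: opening $23,989.05; interest $402.93 → $24,391.98; payment $4,065.33; balance $20,326.65
Quarter 8: opening $20,326.65; interest $402.93 → $20,729.58; payment $4,145.92; balance $16,583.66
Quarter 9: opening $16,583.66; interest $402.93 → $16,986.59; payment $4,246.65; balance $12,739.94
Quarter 10: opening $12,739.94; interest $402.93 → $13,142.87; payment $4,380.96; balance $8,761.91
Quarter 11: opening $8,761.91; interest $402.93 → $9,164.84; payment $4,582.42; balance $4,582.42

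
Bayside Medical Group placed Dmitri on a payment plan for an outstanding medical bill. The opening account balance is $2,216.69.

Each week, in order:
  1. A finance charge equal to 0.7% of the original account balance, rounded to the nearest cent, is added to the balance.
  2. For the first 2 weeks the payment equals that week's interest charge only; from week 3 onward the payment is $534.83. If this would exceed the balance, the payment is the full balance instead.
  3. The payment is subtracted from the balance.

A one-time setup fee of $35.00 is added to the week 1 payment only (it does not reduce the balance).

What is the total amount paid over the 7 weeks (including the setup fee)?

$2,360.33

# | Opening | Interest | Payment | Fee | End bal
1 | $2,216.69 | $15.52 | $15.52 | $35.00 | $2,216.69
2 | $2,216.69 | $15.52 | $15.52 | — | $2,216.69
3 | $2,216.69 | $15.52 | $534.83 | — | $1,697.38
4 | $1,697.38 | $15.52 | $534.83 | — | $1,178.07
5 | $1,178.07 | $15.52 | $534.83 | — | $658.76
6 | $658.76 | $15.52 | $534.83 | — | $139.45
7 | $139.45 | $15.52 | $154.97 | — | $0.00
Total paid: $2,360.33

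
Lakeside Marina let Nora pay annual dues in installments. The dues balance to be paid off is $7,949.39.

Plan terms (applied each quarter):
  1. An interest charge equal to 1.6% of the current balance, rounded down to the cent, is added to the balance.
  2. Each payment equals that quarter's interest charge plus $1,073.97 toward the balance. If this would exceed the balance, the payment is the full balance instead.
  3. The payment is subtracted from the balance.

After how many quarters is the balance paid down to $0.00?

Quarter 1: $7,949.39 +$127.19 interest = $8,076.58; pay $1,201.16 → $6,875.42
Quarter 2: $6,875.42 +$110.00 interest = $6,985.42; pay $1,183.97 → $5,801.45
Quarter 3: $5,801.45 +$92.82 interest = $5,894.27; pay $1,166.79 → $4,727.48
Quarter 4: $4,727.48 +$75.63 interest = $4,803.11; pay $1,149.60 → $3,653.51
Quarter 5: $3,653.51 +$58.45 interest = $3,711.96; pay $1,132.42 → $2,579.54
Quarter 6: $2,579.54 +$41.27 interest = $2,620.81; pay $1,115.24 → $1,505.57
Quarter 7: $1,505.57 +$24.08 interest = $1,529.65; pay $1,098.05 → $431.60
Quarter 8: $431.60 +$6.90 interest = $438.50; pay $438.50 → $0.00
Balance reaches $0.00 in quarter 8.

8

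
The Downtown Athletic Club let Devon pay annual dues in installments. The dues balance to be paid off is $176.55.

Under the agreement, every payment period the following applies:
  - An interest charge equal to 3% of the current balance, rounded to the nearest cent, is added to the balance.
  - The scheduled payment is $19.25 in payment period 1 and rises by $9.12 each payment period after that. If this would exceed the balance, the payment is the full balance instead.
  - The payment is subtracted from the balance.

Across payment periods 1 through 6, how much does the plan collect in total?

Payment period 1: opening $176.55; interest $5.30 → $181.85; payment $19.25; balance $162.60
Payment period 2: opening $162.60; interest $4.88 → $167.48; payment $28.37; balance $139.11
Payment period 3: opening $139.11; interest $4.17 → $143.28; payment $37.49; balance $105.79
Payment period 4: opening $105.79; interest $3.17 → $108.96; payment $46.61; balance $62.35
Payment period 5: opening $62.35; interest $1.87 → $64.22; payment $55.73; balance $8.49
Payment period 6: opening $8.49; interest $0.25 → $8.74; payment $8.74; balance $0.00
Total paid: $196.19

$196.19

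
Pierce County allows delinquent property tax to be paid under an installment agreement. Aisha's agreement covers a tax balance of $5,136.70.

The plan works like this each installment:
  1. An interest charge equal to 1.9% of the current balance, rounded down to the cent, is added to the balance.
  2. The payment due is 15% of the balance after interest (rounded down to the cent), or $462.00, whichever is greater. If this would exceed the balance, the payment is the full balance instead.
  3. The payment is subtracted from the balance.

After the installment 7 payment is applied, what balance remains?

Installment 1: opening $5,136.70; interest $97.59 → $5,234.29; payment $785.14; balance $4,449.15
Installment 2: opening $4,449.15; interest $84.53 → $4,533.68; payment $680.05; balance $3,853.63
Installment 3: opening $3,853.63; interest $73.21 → $3,926.84; payment $589.02; balance $3,337.82
Installment 4: opening $3,337.82; interest $63.41 → $3,401.23; payment $510.18; balance $2,891.05
Installment 5: opening $2,891.05; interest $54.92 → $2,945.97; payment $462.00; balance $2,483.97
Installment 6: opening $2,483.97; interest $47.19 → $2,531.16; payment $462.00; balance $2,069.16
Installment 7: opening $2,069.16; interest $39.31 → $2,108.47; payment $462.00; balance $1,646.47

$1,646.47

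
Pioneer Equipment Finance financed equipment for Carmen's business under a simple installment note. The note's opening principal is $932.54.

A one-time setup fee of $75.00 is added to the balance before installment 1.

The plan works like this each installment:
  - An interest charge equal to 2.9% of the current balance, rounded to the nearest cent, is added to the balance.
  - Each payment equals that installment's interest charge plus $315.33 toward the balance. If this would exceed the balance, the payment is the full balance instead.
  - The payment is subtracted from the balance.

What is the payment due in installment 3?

$326.26

Installment 1: $1,007.54 +$29.22 interest = $1,036.76; pay $344.55 → $692.21
Installment 2: $692.21 +$20.07 interest = $712.28; pay $335.40 → $376.88
Installment 3: $376.88 +$10.93 interest = $387.81; pay $326.26 → $61.55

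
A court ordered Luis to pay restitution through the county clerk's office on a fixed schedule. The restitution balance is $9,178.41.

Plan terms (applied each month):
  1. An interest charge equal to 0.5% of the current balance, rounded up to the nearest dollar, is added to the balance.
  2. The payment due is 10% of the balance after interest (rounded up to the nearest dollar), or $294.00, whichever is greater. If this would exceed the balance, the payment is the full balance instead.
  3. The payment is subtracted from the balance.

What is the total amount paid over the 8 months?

Month 1: opening $9,178.41; interest $46.00 → $9,224.41; payment $923.00; balance $8,301.41
Month 2: opening $8,301.41; interest $42.00 → $8,343.41; payment $835.00; balance $7,508.41
Month 3: opening $7,508.41; interest $38.00 → $7,546.41; payment $755.00; balance $6,791.41
Month 4: opening $6,791.41; interest $34.00 → $6,825.41; payment $683.00; balance $6,142.41
Month 5: opening $6,142.41; interest $31.00 → $6,173.41; payment $618.00; balance $5,555.41
Month 6: opening $5,555.41; interest $28.00 → $5,583.41; payment $559.00; balance $5,024.41
Month 7: opening $5,024.41; interest $26.00 → $5,050.41; payment $506.00; balance $4,544.41
Month 8: opening $4,544.41; interest $23.00 → $4,567.41; payment $457.00; balance $4,110.41
Total paid: $5,336.00

$5,336.00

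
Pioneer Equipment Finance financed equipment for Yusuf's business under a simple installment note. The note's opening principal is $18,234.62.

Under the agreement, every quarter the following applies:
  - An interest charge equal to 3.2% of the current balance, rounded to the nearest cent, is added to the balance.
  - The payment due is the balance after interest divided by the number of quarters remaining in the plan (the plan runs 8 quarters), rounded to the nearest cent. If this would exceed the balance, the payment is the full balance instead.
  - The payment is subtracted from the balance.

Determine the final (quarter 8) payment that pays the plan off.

# | Opening | Interest | Payment | End bal
1 | $18,234.62 | $583.51 | $2,352.27 | $16,465.86
2 | $16,465.86 | $526.91 | $2,427.54 | $14,565.23
3 | $14,565.23 | $466.09 | $2,505.22 | $12,526.10
4 | $12,526.10 | $400.84 | $2,585.39 | $10,341.55
5 | $10,341.55 | $330.93 | $2,668.12 | $8,004.36
6 | $8,004.36 | $256.14 | $2,753.50 | $5,507.00
7 | $5,507.00 | $176.22 | $2,841.61 | $2,841.61
8 | $2,841.61 | $90.93 | $2,932.54 | $0.00

$2,932.54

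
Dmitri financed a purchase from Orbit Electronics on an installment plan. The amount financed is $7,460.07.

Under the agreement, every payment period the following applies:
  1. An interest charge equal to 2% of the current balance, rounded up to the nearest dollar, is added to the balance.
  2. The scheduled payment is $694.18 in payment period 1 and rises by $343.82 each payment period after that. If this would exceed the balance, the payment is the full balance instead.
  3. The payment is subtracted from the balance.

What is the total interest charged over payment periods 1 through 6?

Payment period 1: $7,460.07 +$150.00 interest = $7,610.07; pay $694.18 → $6,915.89
Payment period 2: $6,915.89 +$139.00 interest = $7,054.89; pay $1,038.00 → $6,016.89
Payment period 3: $6,016.89 +$121.00 interest = $6,137.89; pay $1,381.82 → $4,756.07
Payment period 4: $4,756.07 +$96.00 interest = $4,852.07; pay $1,725.64 → $3,126.43
Payment period 5: $3,126.43 +$63.00 interest = $3,189.43; pay $2,069.46 → $1,119.97
Payment period 6: $1,119.97 +$23.00 interest = $1,142.97; pay $1,142.97 → $0.00
Total interest: $150.00 + $139.00 + $121.00 + $96.00 + $63.00 + $23.00 = $592.00

$592.00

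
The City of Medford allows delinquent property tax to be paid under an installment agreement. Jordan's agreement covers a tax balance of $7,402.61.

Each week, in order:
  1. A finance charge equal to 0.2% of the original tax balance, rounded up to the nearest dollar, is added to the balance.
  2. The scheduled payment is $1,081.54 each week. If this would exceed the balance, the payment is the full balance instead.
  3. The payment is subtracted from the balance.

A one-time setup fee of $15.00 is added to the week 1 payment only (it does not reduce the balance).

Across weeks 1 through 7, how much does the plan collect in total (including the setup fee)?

# | Opening | Interest | Payment | Fee | End bal
1 | $7,402.61 | $15.00 | $1,081.54 | $15.00 | $6,336.07
2 | $6,336.07 | $15.00 | $1,081.54 | — | $5,269.53
3 | $5,269.53 | $15.00 | $1,081.54 | — | $4,202.99
4 | $4,202.99 | $15.00 | $1,081.54 | — | $3,136.45
5 | $3,136.45 | $15.00 | $1,081.54 | — | $2,069.91
6 | $2,069.91 | $15.00 | $1,081.54 | — | $1,003.37
7 | $1,003.37 | $15.00 | $1,018.37 | — | $0.00
Total paid: $7,522.61

$7,522.61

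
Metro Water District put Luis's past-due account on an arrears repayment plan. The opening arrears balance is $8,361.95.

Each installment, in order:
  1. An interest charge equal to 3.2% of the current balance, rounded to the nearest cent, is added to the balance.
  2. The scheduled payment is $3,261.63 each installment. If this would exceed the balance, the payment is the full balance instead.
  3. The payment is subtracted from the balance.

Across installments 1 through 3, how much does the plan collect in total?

$8,874.20

Installment 1: opening $8,361.95; interest $267.58 → $8,629.53; payment $3,261.63; balance $5,367.90
Installment 2: opening $5,367.90; interest $171.77 → $5,539.67; payment $3,261.63; balance $2,278.04
Installment 3: opening $2,278.04; interest $72.90 → $2,350.94; payment $2,350.94; balance $0.00
Total paid: $8,874.20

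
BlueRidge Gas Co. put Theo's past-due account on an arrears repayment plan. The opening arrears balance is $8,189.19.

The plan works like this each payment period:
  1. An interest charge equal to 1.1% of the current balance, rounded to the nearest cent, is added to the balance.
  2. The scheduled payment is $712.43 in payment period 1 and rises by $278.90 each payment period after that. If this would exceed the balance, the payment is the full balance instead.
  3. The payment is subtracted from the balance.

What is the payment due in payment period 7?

Payment period 1: opening $8,189.19; interest $90.08 → $8,279.27; payment $712.43; balance $7,566.84
Payment period 2: opening $7,566.84; interest $83.24 → $7,650.08; payment $991.33; balance $6,658.75
Payment period 3: opening $6,658.75; interest $73.25 → $6,732.00; payment $1,270.23; balance $5,461.77
Payment period 4: opening $5,461.77; interest $60.08 → $5,521.85; payment $1,549.13; balance $3,972.72
Payment period 5: opening $3,972.72; interest $43.70 → $4,016.42; payment $1,828.03; balance $2,188.39
Payment period 6: opening $2,188.39; interest $24.07 → $2,212.46; payment $2,106.93; balance $105.53
Payment period 7: opening $105.53; interest $1.16 → $106.69; payment $106.69; balance $0.00

$106.69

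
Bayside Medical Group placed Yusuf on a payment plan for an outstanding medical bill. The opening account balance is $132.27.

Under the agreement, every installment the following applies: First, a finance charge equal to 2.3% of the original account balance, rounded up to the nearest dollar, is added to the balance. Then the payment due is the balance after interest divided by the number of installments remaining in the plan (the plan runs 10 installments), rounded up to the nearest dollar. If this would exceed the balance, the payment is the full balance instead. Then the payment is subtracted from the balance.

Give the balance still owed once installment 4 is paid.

Installment 1: opening $132.27; interest $4.00 → $136.27; payment $14.00; balance $122.27
Installment 2: opening $122.27; interest $4.00 → $126.27; payment $15.00; balance $111.27
Installment 3: opening $111.27; interest $4.00 → $115.27; payment $15.00; balance $100.27
Installment 4: opening $100.27; interest $4.00 → $104.27; payment $15.00; balance $89.27

$89.27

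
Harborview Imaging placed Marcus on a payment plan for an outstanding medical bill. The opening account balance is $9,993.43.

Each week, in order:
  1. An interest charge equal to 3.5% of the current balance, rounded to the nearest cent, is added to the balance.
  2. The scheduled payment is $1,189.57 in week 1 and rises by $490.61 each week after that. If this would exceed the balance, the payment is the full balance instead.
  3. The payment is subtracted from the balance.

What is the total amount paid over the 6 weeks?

# | Opening | Interest | Payment | End bal
1 | $9,993.43 | $349.77 | $1,189.57 | $9,153.63
2 | $9,153.63 | $320.38 | $1,680.18 | $7,793.83
3 | $7,793.83 | $272.78 | $2,170.79 | $5,895.82
4 | $5,895.82 | $206.35 | $2,661.40 | $3,440.77
5 | $3,440.77 | $120.43 | $3,152.01 | $409.19
6 | $409.19 | $14.32 | $423.51 | $0.00
Total paid: $11,277.46

$11,277.46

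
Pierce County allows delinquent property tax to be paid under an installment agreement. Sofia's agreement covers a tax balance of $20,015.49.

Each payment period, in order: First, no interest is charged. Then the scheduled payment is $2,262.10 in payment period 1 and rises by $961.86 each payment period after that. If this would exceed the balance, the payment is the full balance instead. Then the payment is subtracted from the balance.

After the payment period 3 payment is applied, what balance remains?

$10,343.61

Payment period 1: $20,015.49 − $2,262.10 → $17,753.39
Payment period 2: $17,753.39 − $3,223.96 → $14,529.43
Payment period 3: $14,529.43 − $4,185.82 → $10,343.61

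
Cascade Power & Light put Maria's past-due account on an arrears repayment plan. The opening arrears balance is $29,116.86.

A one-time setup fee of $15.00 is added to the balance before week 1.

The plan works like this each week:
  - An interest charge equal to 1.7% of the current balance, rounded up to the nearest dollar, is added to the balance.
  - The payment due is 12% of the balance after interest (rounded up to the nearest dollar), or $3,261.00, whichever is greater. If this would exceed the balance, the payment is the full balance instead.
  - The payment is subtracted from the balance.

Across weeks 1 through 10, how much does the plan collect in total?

$31,827.86

Week 1: $29,131.86 +$496.00 interest = $29,627.86; pay $3,556.00 → $26,071.86
Week 2: $26,071.86 +$444.00 interest = $26,515.86; pay $3,261.00 → $23,254.86
Week 3: $23,254.86 +$396.00 interest = $23,650.86; pay $3,261.00 → $20,389.86
Week 4: $20,389.86 +$347.00 interest = $20,736.86; pay $3,261.00 → $17,475.86
Week 5: $17,475.86 +$298.00 interest = $17,773.86; pay $3,261.00 → $14,512.86
Week 6: $14,512.86 +$247.00 interest = $14,759.86; pay $3,261.00 → $11,498.86
Week 7: $11,498.86 +$196.00 interest = $11,694.86; pay $3,261.00 → $8,433.86
Week 8: $8,433.86 +$144.00 interest = $8,577.86; pay $3,261.00 → $5,316.86
Week 9: $5,316.86 +$91.00 interest = $5,407.86; pay $3,261.00 → $2,146.86
Week 10: $2,146.86 +$37.00 interest = $2,183.86; pay $2,183.86 → $0.00
Total paid: $31,827.86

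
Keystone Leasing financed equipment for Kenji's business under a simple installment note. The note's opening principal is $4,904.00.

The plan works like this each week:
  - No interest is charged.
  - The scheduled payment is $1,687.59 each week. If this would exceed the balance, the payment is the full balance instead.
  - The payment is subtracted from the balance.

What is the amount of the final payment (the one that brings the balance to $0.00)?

$1,528.82

Week 1: opening $4,904.00; payment $1,687.59; balance $3,216.41
Week 2: opening $3,216.41; payment $1,687.59; balance $1,528.82
Week 3: opening $1,528.82; payment $1,528.82; balance $0.00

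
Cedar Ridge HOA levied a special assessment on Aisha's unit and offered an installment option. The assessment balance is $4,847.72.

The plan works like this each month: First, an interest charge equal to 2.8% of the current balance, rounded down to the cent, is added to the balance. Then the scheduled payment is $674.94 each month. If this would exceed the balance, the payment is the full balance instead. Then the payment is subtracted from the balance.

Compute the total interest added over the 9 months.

Month 1: opening $4,847.72; interest $135.73 → $4,983.45; payment $674.94; balance $4,308.51
Month 2: opening $4,308.51; interest $120.63 → $4,429.14; payment $674.94; balance $3,754.20
Month 3: opening $3,754.20; interest $105.11 → $3,859.31; payment $674.94; balance $3,184.37
Month 4: opening $3,184.37; interest $89.16 → $3,273.53; payment $674.94; balance $2,598.59
Month 5: opening $2,598.59; interest $72.76 → $2,671.35; payment $674.94; balance $1,996.41
Month 6: opening $1,996.41; interest $55.89 → $2,052.30; payment $674.94; balance $1,377.36
Month 7: opening $1,377.36; interest $38.56 → $1,415.92; payment $674.94; balance $740.98
Month 8: opening $740.98; interest $20.74 → $761.72; payment $674.94; balance $86.78
Month 9: opening $86.78; interest $2.42 → $89.20; payment $89.20; balance $0.00
Total interest: $135.73 + $120.63 + $105.11 + $89.16 + $72.76 + $55.89 + $38.56 + $20.74 + $2.42 = $641.00

$641.00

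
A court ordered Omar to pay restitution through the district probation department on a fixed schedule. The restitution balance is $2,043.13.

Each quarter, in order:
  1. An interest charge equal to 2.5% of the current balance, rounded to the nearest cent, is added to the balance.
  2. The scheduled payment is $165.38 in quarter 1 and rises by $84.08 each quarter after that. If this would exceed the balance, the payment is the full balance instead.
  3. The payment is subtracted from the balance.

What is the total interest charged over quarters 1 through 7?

Quarter 1: $2,043.13 +$51.08 interest = $2,094.21; pay $165.38 → $1,928.83
Quarter 2: $1,928.83 +$48.22 interest = $1,977.05; pay $249.46 → $1,727.59
Quarter 3: $1,727.59 +$43.19 interest = $1,770.78; pay $333.54 → $1,437.24
Quarter 4: $1,437.24 +$35.93 interest = $1,473.17; pay $417.62 → $1,055.55
Quarter 5: $1,055.55 +$26.39 interest = $1,081.94; pay $501.70 → $580.24
Quarter 6: $580.24 +$14.51 interest = $594.75; pay $585.78 → $8.97
Quarter 7: $8.97 +$0.22 interest = $9.19; pay $9.19 → $0.00
Total interest: $51.08 + $48.22 + $43.19 + $35.93 + $26.39 + $14.51 + $0.22 = $219.54

$219.54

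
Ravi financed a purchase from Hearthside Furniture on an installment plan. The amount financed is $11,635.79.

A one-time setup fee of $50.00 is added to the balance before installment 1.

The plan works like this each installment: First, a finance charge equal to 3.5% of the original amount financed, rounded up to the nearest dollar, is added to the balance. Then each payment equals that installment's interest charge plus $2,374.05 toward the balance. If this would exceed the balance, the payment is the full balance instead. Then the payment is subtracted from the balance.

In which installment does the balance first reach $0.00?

5

Installment 1: $11,685.79 +$408.00 interest = $12,093.79; pay $2,782.05 → $9,311.74
Installment 2: $9,311.74 +$408.00 interest = $9,719.74; pay $2,782.05 → $6,937.69
Installment 3: $6,937.69 +$408.00 interest = $7,345.69; pay $2,782.05 → $4,563.64
Installment 4: $4,563.64 +$408.00 interest = $4,971.64; pay $2,782.05 → $2,189.59
Installment 5: $2,189.59 +$408.00 interest = $2,597.59; pay $2,597.59 → $0.00
Balance reaches $0.00 in installment 5.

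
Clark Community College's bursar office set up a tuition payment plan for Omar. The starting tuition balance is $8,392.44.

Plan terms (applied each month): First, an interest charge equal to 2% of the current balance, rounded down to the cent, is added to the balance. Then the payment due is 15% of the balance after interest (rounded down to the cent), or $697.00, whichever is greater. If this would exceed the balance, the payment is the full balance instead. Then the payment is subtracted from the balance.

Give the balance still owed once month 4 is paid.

$4,742.03

Month 1: opening $8,392.44; interest $167.84 → $8,560.28; payment $1,284.04; balance $7,276.24
Month 2: opening $7,276.24; interest $145.52 → $7,421.76; payment $1,113.26; balance $6,308.50
Month 3: opening $6,308.50; interest $126.17 → $6,434.67; payment $965.20; balance $5,469.47
Month 4: opening $5,469.47; interest $109.38 → $5,578.85; payment $836.82; balance $4,742.03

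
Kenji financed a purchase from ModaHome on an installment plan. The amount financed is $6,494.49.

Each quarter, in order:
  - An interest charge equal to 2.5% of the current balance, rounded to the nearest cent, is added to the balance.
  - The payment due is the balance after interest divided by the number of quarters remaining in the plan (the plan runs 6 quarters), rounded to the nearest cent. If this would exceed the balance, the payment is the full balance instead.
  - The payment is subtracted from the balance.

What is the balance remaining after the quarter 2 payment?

$4,548.84

Quarter 1: $6,494.49 +$162.36 interest = $6,656.85; pay $1,109.48 → $5,547.37
Quarter 2: $5,547.37 +$138.68 interest = $5,686.05; pay $1,137.21 → $4,548.84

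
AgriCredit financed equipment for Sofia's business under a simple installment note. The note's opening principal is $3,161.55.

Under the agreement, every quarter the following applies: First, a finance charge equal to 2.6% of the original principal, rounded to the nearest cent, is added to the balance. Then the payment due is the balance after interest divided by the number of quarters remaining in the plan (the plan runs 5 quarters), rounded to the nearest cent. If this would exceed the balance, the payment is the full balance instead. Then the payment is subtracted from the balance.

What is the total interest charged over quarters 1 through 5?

# | Opening | Interest | Payment | End bal
1 | $3,161.55 | $82.20 | $648.75 | $2,595.00
2 | $2,595.00 | $82.20 | $669.30 | $2,007.90
3 | $2,007.90 | $82.20 | $696.70 | $1,393.40
4 | $1,393.40 | $82.20 | $737.80 | $737.80
5 | $737.80 | $82.20 | $820.00 | $0.00
Total interest: $82.20 + $82.20 + $82.20 + $82.20 + $82.20 = $411.00

$411.00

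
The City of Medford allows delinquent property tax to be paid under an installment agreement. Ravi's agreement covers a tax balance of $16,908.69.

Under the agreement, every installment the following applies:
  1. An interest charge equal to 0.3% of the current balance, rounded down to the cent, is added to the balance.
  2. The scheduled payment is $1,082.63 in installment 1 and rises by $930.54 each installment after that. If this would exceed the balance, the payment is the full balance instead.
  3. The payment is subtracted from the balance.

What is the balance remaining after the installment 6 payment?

$0.00

Installment 1: $16,908.69 +$50.72 interest = $16,959.41; pay $1,082.63 → $15,876.78
Installment 2: $15,876.78 +$47.63 interest = $15,924.41; pay $2,013.17 → $13,911.24
Installment 3: $13,911.24 +$41.73 interest = $13,952.97; pay $2,943.71 → $11,009.26
Installment 4: $11,009.26 +$33.02 interest = $11,042.28; pay $3,874.25 → $7,168.03
Installment 5: $7,168.03 +$21.50 interest = $7,189.53; pay $4,804.79 → $2,384.74
Installment 6: $2,384.74 +$7.15 interest = $2,391.89; pay $2,391.89 → $0.00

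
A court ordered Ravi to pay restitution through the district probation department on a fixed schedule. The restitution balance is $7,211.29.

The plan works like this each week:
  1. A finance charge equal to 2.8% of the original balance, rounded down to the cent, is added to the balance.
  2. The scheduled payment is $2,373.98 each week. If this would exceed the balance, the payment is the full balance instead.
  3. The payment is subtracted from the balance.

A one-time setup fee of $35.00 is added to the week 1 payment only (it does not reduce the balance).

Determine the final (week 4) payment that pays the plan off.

Week 1: opening $7,211.29; interest $201.91 → $7,413.20; payment $2,373.98 (+ $35.00 fee); balance $5,039.22
Week 2: opening $5,039.22; interest $201.91 → $5,241.13; payment $2,373.98; balance $2,867.15
Week 3: opening $2,867.15; interest $201.91 → $3,069.06; payment $2,373.98; balance $695.08
Week 4: opening $695.08; interest $201.91 → $896.99; payment $896.99; balance $0.00

$896.99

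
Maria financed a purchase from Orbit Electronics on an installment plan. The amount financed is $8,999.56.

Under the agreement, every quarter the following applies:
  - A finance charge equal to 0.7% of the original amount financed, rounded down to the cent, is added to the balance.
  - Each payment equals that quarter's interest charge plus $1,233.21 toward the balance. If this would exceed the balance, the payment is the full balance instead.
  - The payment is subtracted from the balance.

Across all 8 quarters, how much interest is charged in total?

Quarter 1: $8,999.56 +$62.99 interest = $9,062.55; pay $1,296.20 → $7,766.35
Quarter 2: $7,766.35 +$62.99 interest = $7,829.34; pay $1,296.20 → $6,533.14
Quarter 3: $6,533.14 +$62.99 interest = $6,596.13; pay $1,296.20 → $5,299.93
Quarter 4: $5,299.93 +$62.99 interest = $5,362.92; pay $1,296.20 → $4,066.72
Quarter 5: $4,066.72 +$62.99 interest = $4,129.71; pay $1,296.20 → $2,833.51
Quarter 6: $2,833.51 +$62.99 interest = $2,896.50; pay $1,296.20 → $1,600.30
Quarter 7: $1,600.30 +$62.99 interest = $1,663.29; pay $1,296.20 → $367.09
Quarter 8: $367.09 +$62.99 interest = $430.08; pay $430.08 → $0.00
Total interest: $62.99 + $62.99 + $62.99 + $62.99 + $62.99 + $62.99 + $62.99 + $62.99 = $503.92

$503.92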